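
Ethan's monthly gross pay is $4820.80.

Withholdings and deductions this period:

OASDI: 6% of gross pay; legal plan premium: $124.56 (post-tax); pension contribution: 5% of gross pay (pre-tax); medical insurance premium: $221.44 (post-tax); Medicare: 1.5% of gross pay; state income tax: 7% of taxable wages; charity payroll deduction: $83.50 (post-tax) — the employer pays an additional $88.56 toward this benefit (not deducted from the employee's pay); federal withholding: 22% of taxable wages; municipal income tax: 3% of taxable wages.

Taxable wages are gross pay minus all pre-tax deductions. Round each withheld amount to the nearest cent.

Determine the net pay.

Pension contribution: $4820.80 × 0.05 = $241.04
Taxable wages = $4820.80 − $241.04 = $4579.76
Federal withholding: $4579.76 × 0.22 = $1007.55
State income tax: $4579.76 × 0.07 = $320.58
Municipal income tax: $4579.76 × 0.03 = $137.39
OASDI: $4820.80 × 0.06 = $289.25
Medicare: $4820.80 × 0.015 = $72.31
Charity payroll deduction: $83.50
Legal plan premium: $124.56
Medical insurance premium: $221.44
(Employer's $88.56 toward charity payroll deduction is not withheld from the employee.)
Total deductions = $241.04 + $1007.55 + $320.58 + $137.39 + $289.25 + $72.31 + $83.50 + $124.56 + $221.44 = $2497.62
Net pay = $4820.80 − $2497.62 = $2323.18

$2323.18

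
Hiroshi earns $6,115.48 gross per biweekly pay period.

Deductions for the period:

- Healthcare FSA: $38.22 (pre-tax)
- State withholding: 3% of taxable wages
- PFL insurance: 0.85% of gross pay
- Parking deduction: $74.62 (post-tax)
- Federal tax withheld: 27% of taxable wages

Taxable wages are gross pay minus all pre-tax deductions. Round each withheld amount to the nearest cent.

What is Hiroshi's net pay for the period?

$4,127.48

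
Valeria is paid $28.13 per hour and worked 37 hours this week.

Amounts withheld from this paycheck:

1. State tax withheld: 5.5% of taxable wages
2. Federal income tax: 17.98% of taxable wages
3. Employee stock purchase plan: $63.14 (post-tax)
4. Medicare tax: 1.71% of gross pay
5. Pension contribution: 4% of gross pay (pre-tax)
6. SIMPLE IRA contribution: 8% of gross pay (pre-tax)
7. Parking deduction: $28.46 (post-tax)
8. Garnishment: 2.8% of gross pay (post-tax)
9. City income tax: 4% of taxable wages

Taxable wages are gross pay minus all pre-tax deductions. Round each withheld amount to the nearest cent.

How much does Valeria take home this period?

Gross pay: 37 × $28.13 = $1,040.81
SIMPLE IRA contribution: $1,040.81 × 0.08 = $83.26
Pension contribution: $1,040.81 × 0.04 = $41.63
Pre-tax total = $83.26 + $41.63 = $124.89
Taxable wages = $1,040.81 − $124.89 = $915.92
State tax withheld: $915.92 × 0.055 = $50.38
City income tax: $915.92 × 0.04 = $36.64
Federal income tax: $915.92 × 0.1798 = $164.68
Medicare tax: $1,040.81 × 0.0171 = $17.80
Employee stock purchase plan: $63.14
Parking deduction: $28.46
Garnishment: $1,040.81 × 0.028 = $29.14
Total deductions = $83.26 + $41.63 + $50.38 + $36.64 + $164.68 + $17.80 + $63.14 + $28.46 + $29.14 = $515.13
Net pay = $1,040.81 − $515.13 = $525.68

$525.68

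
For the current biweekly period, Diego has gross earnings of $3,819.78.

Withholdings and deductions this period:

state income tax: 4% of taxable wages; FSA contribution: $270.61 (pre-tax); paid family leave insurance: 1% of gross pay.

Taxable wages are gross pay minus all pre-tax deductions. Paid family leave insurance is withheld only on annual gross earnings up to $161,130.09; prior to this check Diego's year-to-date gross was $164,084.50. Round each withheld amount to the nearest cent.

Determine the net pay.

FSA contribution: $270.61
Taxable wages = $3,819.78 − $270.61 = $3,549.17
State income tax: $3,549.17 × 0.04 = $141.97
Paid family leave insurance: annual cap $161,130.09 already reached (YTD $164,084.50), so $0.00
Total deductions = $270.61 + $141.97 + $0.00 = $412.58
Net pay = $3,819.78 − $412.58 = $3,407.20

$3,407.20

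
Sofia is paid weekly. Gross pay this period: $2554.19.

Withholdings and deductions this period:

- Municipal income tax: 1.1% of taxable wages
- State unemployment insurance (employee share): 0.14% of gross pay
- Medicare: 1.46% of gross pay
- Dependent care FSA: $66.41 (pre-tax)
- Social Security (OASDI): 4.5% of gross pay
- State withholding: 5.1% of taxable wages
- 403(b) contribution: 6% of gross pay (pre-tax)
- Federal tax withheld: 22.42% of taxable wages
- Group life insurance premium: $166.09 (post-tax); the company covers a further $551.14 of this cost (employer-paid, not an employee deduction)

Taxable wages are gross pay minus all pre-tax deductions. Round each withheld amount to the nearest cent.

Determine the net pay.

$1344.49

403(b) contribution: $2554.19 × 0.06 = $153.25
Dependent care FSA: $66.41
Pre-tax total = $153.25 + $66.41 = $219.66
Taxable wages = $2554.19 − $219.66 = $2334.53
Municipal income tax: $2334.53 × 0.011 = $25.68
Federal tax withheld: $2334.53 × 0.2242 = $523.40
State withholding: $2334.53 × 0.051 = $119.06
Medicare: $2554.19 × 0.0146 = $37.29
State unemployment insurance (employee share): $2554.19 × 0.0014 = $3.58
Social Security (OASDI): $2554.19 × 0.045 = $114.94
Group life insurance premium: $166.09
(Employer's $551.14 toward group life insurance premium is not withheld from the employee.)
Total deductions = $153.25 + $66.41 + $25.68 + $523.40 + $119.06 + $37.29 + $3.58 + $114.94 + $166.09 = $1209.70
Net pay = $2554.19 − $1209.70 = $1344.49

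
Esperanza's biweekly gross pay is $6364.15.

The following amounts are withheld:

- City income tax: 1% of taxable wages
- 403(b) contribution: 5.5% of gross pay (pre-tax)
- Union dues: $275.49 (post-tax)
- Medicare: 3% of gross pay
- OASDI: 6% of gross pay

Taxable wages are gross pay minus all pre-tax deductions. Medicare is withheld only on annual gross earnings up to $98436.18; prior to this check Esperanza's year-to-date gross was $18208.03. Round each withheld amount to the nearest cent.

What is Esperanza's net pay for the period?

$5105.72

403(b) contribution: $6364.15 × 0.055 = $350.03
Taxable wages = $6364.15 − $350.03 = $6014.12
City income tax: $6014.12 × 0.01 = $60.14
OASDI: $6364.15 × 0.06 = $381.85
Medicare: cap not yet reached, full $6364.15 is subject → $6364.15 × 0.03 = $190.92
Union dues: $275.49
Total deductions = $350.03 + $60.14 + $381.85 + $190.92 + $275.49 = $1258.43
Net pay = $6364.15 − $1258.43 = $5105.72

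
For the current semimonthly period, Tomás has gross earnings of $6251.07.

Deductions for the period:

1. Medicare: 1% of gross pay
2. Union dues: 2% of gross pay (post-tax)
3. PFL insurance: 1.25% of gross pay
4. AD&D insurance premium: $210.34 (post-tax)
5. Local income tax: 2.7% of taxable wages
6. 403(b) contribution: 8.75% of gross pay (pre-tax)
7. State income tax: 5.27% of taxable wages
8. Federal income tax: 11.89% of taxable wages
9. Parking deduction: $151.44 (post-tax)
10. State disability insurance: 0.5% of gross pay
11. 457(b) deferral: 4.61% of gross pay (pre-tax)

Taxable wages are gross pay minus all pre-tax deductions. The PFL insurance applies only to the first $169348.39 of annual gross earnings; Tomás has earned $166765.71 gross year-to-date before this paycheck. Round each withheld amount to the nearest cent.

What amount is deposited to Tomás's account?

$3727.48

403(b) contribution: $6251.07 × 0.0875 = $546.97
457(b) deferral: $6251.07 × 0.0461 = $288.17
Pre-tax total = $546.97 + $288.17 = $835.14
Taxable wages = $6251.07 − $835.14 = $5415.93
State income tax: $5415.93 × 0.0527 = $285.42
Federal income tax: $5415.93 × 0.1189 = $643.95
Local income tax: $5415.93 × 0.027 = $146.23
Medicare: $6251.07 × 0.01 = $62.51
PFL insurance: only $169348.39 − $166765.71 = $2582.68 of this check is subject → $2582.68 × 0.0125 = $32.28
State disability insurance: $6251.07 × 0.005 = $31.26
AD&D insurance premium: $210.34
Union dues: $6251.07 × 0.02 = $125.02
Parking deduction: $151.44
Total deductions = $546.97 + $288.17 + $285.42 + $643.95 + $146.23 + $62.51 + $32.28 + $31.26 + $210.34 + $125.02 + $151.44 = $2523.59
Net pay = $6251.07 − $2523.59 = $3727.48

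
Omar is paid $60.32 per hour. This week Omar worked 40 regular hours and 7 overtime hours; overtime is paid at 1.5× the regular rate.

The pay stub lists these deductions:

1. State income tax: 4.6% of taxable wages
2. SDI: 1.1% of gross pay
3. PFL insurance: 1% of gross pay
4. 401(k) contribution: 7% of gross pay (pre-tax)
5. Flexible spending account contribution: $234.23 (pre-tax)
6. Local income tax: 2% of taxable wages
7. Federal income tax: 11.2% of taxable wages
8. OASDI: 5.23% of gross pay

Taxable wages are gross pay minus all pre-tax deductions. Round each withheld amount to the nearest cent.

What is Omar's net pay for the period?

$1,912.86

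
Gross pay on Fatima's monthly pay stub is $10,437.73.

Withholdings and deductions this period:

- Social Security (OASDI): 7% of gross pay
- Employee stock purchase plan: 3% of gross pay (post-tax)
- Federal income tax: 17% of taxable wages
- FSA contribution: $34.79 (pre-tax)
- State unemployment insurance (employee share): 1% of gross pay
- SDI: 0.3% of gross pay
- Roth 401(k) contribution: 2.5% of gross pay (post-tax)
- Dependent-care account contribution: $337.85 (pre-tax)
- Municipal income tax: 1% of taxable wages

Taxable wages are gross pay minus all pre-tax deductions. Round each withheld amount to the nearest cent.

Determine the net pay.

FSA contribution: $34.79
Dependent-care account contribution: $337.85
Pre-tax total = $34.79 + $337.85 = $372.64
Taxable wages = $10,437.73 − $372.64 = $10,065.09
Federal income tax: $10,065.09 × 0.17 = $1,711.07
Municipal income tax: $10,065.09 × 0.01 = $100.65
SDI: $10,437.73 × 0.003 = $31.31
State unemployment insurance (employee share): $10,437.73 × 0.01 = $104.38
Social Security (OASDI): $10,437.73 × 0.07 = $730.64
Roth 401(k) contribution: $10,437.73 × 0.025 = $260.94
Employee stock purchase plan: $10,437.73 × 0.03 = $313.13
Total deductions = $34.79 + $337.85 + $1,711.07 + $100.65 + $31.31 + $104.38 + $730.64 + $260.94 + $313.13 = $3,624.76
Net pay = $10,437.73 − $3,624.76 = $6,812.97

$6,812.97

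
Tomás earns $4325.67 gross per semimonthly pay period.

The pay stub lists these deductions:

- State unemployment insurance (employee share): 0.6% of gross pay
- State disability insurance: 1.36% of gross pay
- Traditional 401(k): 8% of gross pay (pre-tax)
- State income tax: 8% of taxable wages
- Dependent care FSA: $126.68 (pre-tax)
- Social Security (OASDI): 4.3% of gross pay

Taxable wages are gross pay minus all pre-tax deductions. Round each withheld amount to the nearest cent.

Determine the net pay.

$3273.92

Dependent care FSA: $126.68
Traditional 401(k): $4325.67 × 0.08 = $346.05
Pre-tax total = $126.68 + $346.05 = $472.73
Taxable wages = $4325.67 − $472.73 = $3852.94
State income tax: $3852.94 × 0.08 = $308.24
State unemployment insurance (employee share): $4325.67 × 0.006 = $25.95
Social Security (OASDI): $4325.67 × 0.043 = $186.00
State disability insurance: $4325.67 × 0.0136 = $58.83
Total deductions = $126.68 + $346.05 + $308.24 + $25.95 + $186.00 + $58.83 = $1051.75
Net pay = $4325.67 − $1051.75 = $3273.92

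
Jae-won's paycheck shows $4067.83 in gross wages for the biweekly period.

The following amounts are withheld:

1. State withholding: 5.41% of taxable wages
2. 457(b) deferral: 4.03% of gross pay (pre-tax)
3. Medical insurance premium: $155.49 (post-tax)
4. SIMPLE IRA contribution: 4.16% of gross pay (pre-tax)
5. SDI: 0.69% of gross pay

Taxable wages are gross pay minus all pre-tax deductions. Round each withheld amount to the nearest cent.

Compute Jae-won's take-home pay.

SIMPLE IRA contribution: $4067.83 × 0.0416 = $169.22
457(b) deferral: $4067.83 × 0.0403 = $163.93
Pre-tax total = $169.22 + $163.93 = $333.15
Taxable wages = $4067.83 − $333.15 = $3734.68
State withholding: $3734.68 × 0.0541 = $202.05
SDI: $4067.83 × 0.0069 = $28.07
Medical insurance premium: $155.49
Total deductions = $169.22 + $163.93 + $202.05 + $28.07 + $155.49 = $718.76
Net pay = $4067.83 − $718.76 = $3349.07

$3349.07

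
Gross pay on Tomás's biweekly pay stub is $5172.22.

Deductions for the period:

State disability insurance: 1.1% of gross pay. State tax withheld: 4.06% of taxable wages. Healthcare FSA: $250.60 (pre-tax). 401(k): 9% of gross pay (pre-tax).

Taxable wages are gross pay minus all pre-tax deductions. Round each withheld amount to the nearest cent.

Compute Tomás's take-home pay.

$4218.31

Healthcare FSA: $250.60
401(k): $5172.22 × 0.09 = $465.50
Pre-tax total = $250.60 + $465.50 = $716.10
Taxable wages = $5172.22 − $716.10 = $4456.12
State tax withheld: $4456.12 × 0.0406 = $180.92
State disability insurance: $5172.22 × 0.011 = $56.89
Total deductions = $250.60 + $465.50 + $180.92 + $56.89 = $953.91
Net pay = $5172.22 − $953.91 = $4218.31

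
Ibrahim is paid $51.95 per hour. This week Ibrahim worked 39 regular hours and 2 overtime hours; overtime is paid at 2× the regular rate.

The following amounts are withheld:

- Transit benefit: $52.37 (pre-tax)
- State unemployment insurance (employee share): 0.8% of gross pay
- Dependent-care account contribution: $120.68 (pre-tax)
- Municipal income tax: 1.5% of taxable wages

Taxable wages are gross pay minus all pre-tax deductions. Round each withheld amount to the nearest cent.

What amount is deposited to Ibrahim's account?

$2,012.02

Regular pay: 39 × $51.95 = $2,026.05
Overtime pay: 2 × $51.95 × 2 = $207.80
Gross pay = $2,026.05 + $207.80 = $2,233.85
Dependent-care account contribution: $120.68
Transit benefit: $52.37
Pre-tax total = $120.68 + $52.37 = $173.05
Taxable wages = $2,233.85 − $173.05 = $2,060.80
Municipal income tax: $2,060.80 × 0.015 = $30.91
State unemployment insurance (employee share): $2,233.85 × 0.008 = $17.87
Total deductions = $120.68 + $52.37 + $30.91 + $17.87 = $221.83
Net pay = $2,233.85 − $221.83 = $2,012.02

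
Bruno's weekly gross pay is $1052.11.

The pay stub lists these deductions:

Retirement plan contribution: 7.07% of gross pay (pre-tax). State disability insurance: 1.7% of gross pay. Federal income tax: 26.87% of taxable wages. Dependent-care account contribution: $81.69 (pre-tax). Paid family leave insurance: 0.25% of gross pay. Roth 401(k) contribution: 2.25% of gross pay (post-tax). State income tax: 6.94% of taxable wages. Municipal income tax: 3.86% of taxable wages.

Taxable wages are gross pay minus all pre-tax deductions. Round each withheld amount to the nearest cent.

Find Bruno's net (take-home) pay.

$514.30

Retirement plan contribution: $1052.11 × 0.0707 = $74.38
Dependent-care account contribution: $81.69
Pre-tax total = $74.38 + $81.69 = $156.07
Taxable wages = $1052.11 − $156.07 = $896.04
Municipal income tax: $896.04 × 0.0386 = $34.59
State income tax: $896.04 × 0.0694 = $62.19
Federal income tax: $896.04 × 0.2687 = $240.77
State disability insurance: $1052.11 × 0.017 = $17.89
Paid family leave insurance: $1052.11 × 0.0025 = $2.63
Roth 401(k) contribution: $1052.11 × 0.0225 = $23.67
Total deductions = $74.38 + $81.69 + $34.59 + $62.19 + $240.77 + $17.89 + $2.63 + $23.67 = $537.81
Net pay = $1052.11 − $537.81 = $514.30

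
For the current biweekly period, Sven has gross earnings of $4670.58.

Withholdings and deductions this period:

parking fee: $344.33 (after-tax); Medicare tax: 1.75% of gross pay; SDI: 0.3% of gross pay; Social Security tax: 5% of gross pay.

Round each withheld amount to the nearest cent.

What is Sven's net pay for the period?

$3996.97

SDI: $4670.58 × 0.003 = $14.01
Medicare tax: $4670.58 × 0.0175 = $81.74
Social Security tax: $4670.58 × 0.05 = $233.53
Parking fee: $344.33
Total deductions = $14.01 + $81.74 + $233.53 + $344.33 = $673.61
Net pay = $4670.58 − $673.61 = $3996.97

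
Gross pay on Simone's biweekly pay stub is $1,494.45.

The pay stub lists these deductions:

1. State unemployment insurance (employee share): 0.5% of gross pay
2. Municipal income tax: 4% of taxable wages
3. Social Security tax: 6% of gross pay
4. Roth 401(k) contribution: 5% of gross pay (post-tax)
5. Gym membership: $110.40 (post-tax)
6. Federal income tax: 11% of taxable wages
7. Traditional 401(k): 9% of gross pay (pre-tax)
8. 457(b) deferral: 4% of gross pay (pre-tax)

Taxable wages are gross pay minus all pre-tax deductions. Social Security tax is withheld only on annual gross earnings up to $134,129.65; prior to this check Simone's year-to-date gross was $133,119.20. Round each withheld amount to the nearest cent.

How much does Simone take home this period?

$851.92

457(b) deferral: $1,494.45 × 0.04 = $59.78
Traditional 401(k): $1,494.45 × 0.09 = $134.50
Pre-tax total = $59.78 + $134.50 = $194.28
Taxable wages = $1,494.45 − $194.28 = $1,300.17
Municipal income tax: $1,300.17 × 0.04 = $52.01
Federal income tax: $1,300.17 × 0.11 = $143.02
State unemployment insurance (employee share): $1,494.45 × 0.005 = $7.47
Social Security tax: only $134,129.65 − $133,119.20 = $1,010.45 of this check is subject → $1,010.45 × 0.06 = $60.63
Roth 401(k) contribution: $1,494.45 × 0.05 = $74.72
Gym membership: $110.40
Total deductions = $59.78 + $134.50 + $52.01 + $143.02 + $7.47 + $60.63 + $74.72 + $110.40 = $642.53
Net pay = $1,494.45 − $642.53 = $851.92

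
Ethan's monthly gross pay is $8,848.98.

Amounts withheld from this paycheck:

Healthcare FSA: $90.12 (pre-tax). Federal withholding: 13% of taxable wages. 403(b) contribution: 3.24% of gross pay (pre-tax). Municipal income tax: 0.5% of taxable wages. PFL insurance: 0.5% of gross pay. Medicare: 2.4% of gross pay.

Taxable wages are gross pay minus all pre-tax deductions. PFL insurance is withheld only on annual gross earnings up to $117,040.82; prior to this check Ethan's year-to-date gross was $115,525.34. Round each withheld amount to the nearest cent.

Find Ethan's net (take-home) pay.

$7,108.45

Healthcare FSA: $90.12
403(b) contribution: $8,848.98 × 0.0324 = $286.71
Pre-tax total = $90.12 + $286.71 = $376.83
Taxable wages = $8,848.98 − $376.83 = $8,472.15
Federal withholding: $8,472.15 × 0.13 = $1,101.38
Municipal income tax: $8,472.15 × 0.005 = $42.36
PFL insurance: only $117,040.82 − $115,525.34 = $1,515.48 of this check is subject → $1,515.48 × 0.005 = $7.58
Medicare: $8,848.98 × 0.024 = $212.38
Total deductions = $90.12 + $286.71 + $1,101.38 + $42.36 + $7.58 + $212.38 = $1,740.53
Net pay = $8,848.98 − $1,740.53 = $7,108.45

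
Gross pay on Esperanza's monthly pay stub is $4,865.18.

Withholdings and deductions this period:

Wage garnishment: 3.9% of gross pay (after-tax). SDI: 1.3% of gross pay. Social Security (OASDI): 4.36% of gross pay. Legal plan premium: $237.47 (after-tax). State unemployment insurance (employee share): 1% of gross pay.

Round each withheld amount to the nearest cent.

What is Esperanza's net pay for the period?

$4,113.95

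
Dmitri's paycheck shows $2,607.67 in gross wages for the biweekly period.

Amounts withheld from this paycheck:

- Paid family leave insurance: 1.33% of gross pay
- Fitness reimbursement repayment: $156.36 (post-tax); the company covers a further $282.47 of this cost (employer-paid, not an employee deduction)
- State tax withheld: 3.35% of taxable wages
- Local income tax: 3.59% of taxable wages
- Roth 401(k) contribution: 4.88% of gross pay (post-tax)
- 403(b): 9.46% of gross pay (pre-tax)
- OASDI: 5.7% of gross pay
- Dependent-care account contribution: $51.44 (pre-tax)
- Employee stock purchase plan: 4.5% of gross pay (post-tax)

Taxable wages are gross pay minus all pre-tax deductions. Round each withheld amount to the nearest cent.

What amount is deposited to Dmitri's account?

Dependent-care account contribution: $51.44
403(b): $2,607.67 × 0.0946 = $246.69
Pre-tax total = $51.44 + $246.69 = $298.13
Taxable wages = $2,607.67 − $298.13 = $2,309.54
State tax withheld: $2,309.54 × 0.0335 = $77.37
Local income tax: $2,309.54 × 0.0359 = $82.91
Paid family leave insurance: $2,607.67 × 0.0133 = $34.68
OASDI: $2,607.67 × 0.057 = $148.64
Fitness reimbursement repayment: $156.36
Roth 401(k) contribution: $2,607.67 × 0.0488 = $127.25
Employee stock purchase plan: $2,607.67 × 0.045 = $117.35
(Employer's $282.47 toward fitness reimbursement repayment is not withheld from the employee.)
Total deductions = $51.44 + $246.69 + $77.37 + $82.91 + $34.68 + $148.64 + $156.36 + $127.25 + $117.35 = $1,042.69
Net pay = $2,607.67 − $1,042.69 = $1,564.98

$1,564.98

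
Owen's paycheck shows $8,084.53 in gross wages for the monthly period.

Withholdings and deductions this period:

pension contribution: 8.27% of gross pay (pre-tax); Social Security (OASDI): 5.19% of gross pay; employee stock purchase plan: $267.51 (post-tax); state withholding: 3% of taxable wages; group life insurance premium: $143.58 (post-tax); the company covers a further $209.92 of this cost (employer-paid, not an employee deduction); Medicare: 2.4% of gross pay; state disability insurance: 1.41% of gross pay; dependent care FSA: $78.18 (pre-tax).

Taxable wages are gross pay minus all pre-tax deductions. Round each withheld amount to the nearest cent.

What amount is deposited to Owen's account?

$5,978.93

Pension contribution: $8,084.53 × 0.0827 = $668.59
Dependent care FSA: $78.18
Pre-tax total = $668.59 + $78.18 = $746.77
Taxable wages = $8,084.53 − $746.77 = $7,337.76
State withholding: $7,337.76 × 0.03 = $220.13
Medicare: $8,084.53 × 0.024 = $194.03
Social Security (OASDI): $8,084.53 × 0.0519 = $419.59
State disability insurance: $8,084.53 × 0.0141 = $113.99
Group life insurance premium: $143.58
Employee stock purchase plan: $267.51
(Employer's $209.92 toward group life insurance premium is not withheld from the employee.)
Total deductions = $668.59 + $78.18 + $220.13 + $194.03 + $419.59 + $113.99 + $143.58 + $267.51 = $2,105.60
Net pay = $8,084.53 − $2,105.60 = $5,978.93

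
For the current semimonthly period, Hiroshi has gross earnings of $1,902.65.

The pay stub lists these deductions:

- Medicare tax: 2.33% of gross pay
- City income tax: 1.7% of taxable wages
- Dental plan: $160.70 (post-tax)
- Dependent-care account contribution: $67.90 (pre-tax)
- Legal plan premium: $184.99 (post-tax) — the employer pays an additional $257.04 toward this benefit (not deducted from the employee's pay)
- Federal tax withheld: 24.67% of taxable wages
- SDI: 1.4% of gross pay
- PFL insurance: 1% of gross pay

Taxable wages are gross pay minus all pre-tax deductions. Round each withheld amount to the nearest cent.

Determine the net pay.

Dependent-care account contribution: $67.90
Taxable wages = $1,902.65 − $67.90 = $1,834.75
City income tax: $1,834.75 × 0.017 = $31.19
Federal tax withheld: $1,834.75 × 0.2467 = $452.63
Medicare tax: $1,902.65 × 0.0233 = $44.33
SDI: $1,902.65 × 0.014 = $26.64
PFL insurance: $1,902.65 × 0.01 = $19.03
Legal plan premium: $184.99
Dental plan: $160.70
(Employer's $257.04 toward legal plan premium is not withheld from the employee.)
Total deductions = $67.90 + $31.19 + $452.63 + $44.33 + $26.64 + $19.03 + $184.99 + $160.70 = $987.41
Net pay = $1,902.65 − $987.41 = $915.24

$915.24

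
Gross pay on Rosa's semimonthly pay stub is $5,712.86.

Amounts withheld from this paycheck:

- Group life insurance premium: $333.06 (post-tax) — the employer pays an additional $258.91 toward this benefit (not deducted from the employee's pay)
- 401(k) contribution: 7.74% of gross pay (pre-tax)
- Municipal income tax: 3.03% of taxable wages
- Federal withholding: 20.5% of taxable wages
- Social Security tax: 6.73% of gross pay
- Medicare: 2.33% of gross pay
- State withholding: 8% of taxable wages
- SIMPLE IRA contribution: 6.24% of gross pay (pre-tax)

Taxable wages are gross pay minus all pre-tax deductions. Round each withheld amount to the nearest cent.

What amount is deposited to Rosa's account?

SIMPLE IRA contribution: $5,712.86 × 0.0624 = $356.48
401(k) contribution: $5,712.86 × 0.0774 = $442.18
Pre-tax total = $356.48 + $442.18 = $798.66
Taxable wages = $5,712.86 − $798.66 = $4,914.20
Municipal income tax: $4,914.20 × 0.0303 = $148.90
State withholding: $4,914.20 × 0.08 = $393.14
Federal withholding: $4,914.20 × 0.205 = $1,007.41
Social Security tax: $5,712.86 × 0.0673 = $384.48
Medicare: $5,712.86 × 0.0233 = $133.11
Group life insurance premium: $333.06
(Employer's $258.91 toward group life insurance premium is not withheld from the employee.)
Total deductions = $356.48 + $442.18 + $148.90 + $393.14 + $1,007.41 + $384.48 + $133.11 + $333.06 = $3,198.76
Net pay = $5,712.86 − $3,198.76 = $2,514.10

$2,514.10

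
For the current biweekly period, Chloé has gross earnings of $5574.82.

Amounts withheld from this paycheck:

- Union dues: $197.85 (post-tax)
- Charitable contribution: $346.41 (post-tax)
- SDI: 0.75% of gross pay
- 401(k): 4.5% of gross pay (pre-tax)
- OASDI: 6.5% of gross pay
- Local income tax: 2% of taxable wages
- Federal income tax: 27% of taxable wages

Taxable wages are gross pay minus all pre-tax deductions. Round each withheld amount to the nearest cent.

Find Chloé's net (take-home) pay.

401(k): $5574.82 × 0.045 = $250.87
Taxable wages = $5574.82 − $250.87 = $5323.95
Federal income tax: $5323.95 × 0.27 = $1437.47
Local income tax: $5323.95 × 0.02 = $106.48
OASDI: $5574.82 × 0.065 = $362.36
SDI: $5574.82 × 0.0075 = $41.81
Charitable contribution: $346.41
Union dues: $197.85
Total deductions = $250.87 + $1437.47 + $106.48 + $362.36 + $41.81 + $346.41 + $197.85 = $2743.25
Net pay = $5574.82 − $2743.25 = $2831.57

$2831.57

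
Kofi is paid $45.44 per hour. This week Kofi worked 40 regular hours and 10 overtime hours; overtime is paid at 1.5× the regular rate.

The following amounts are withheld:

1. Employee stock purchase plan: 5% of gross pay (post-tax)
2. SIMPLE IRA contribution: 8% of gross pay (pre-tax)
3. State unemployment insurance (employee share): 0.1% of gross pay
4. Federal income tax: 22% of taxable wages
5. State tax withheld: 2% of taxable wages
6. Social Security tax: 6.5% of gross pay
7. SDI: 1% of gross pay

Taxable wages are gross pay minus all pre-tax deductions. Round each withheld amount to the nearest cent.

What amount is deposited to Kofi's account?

$1,432.53

Regular pay: 40 × $45.44 = $1,817.60
Overtime pay: 10 × $45.44 × 1.5 = $681.60
Gross pay = $1,817.60 + $681.60 = $2,499.20
SIMPLE IRA contribution: $2,499.20 × 0.08 = $199.94
Taxable wages = $2,499.20 − $199.94 = $2,299.26
State tax withheld: $2,299.26 × 0.02 = $45.99
Federal income tax: $2,299.26 × 0.22 = $505.84
SDI: $2,499.20 × 0.01 = $24.99
State unemployment insurance (employee share): $2,499.20 × 0.001 = $2.50
Social Security tax: $2,499.20 × 0.065 = $162.45
Employee stock purchase plan: $2,499.20 × 0.05 = $124.96
Total deductions = $199.94 + $45.99 + $505.84 + $24.99 + $2.50 + $162.45 + $124.96 = $1,066.67
Net pay = $2,499.20 − $1,066.67 = $1,432.53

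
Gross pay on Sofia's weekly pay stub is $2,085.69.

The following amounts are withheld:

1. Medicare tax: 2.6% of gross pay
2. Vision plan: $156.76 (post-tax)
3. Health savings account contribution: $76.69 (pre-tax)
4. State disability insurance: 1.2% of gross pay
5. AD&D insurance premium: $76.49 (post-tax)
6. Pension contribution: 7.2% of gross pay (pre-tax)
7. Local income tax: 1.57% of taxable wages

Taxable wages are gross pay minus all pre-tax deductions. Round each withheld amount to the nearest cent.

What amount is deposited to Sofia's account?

$1,517.14

Pension contribution: $2,085.69 × 0.072 = $150.17
Health savings account contribution: $76.69
Pre-tax total = $150.17 + $76.69 = $226.86
Taxable wages = $2,085.69 − $226.86 = $1,858.83
Local income tax: $1,858.83 × 0.0157 = $29.18
Medicare tax: $2,085.69 × 0.026 = $54.23
State disability insurance: $2,085.69 × 0.012 = $25.03
AD&D insurance premium: $76.49
Vision plan: $156.76
Total deductions = $150.17 + $76.69 + $29.18 + $54.23 + $25.03 + $76.49 + $156.76 = $568.55
Net pay = $2,085.69 − $568.55 = $1,517.14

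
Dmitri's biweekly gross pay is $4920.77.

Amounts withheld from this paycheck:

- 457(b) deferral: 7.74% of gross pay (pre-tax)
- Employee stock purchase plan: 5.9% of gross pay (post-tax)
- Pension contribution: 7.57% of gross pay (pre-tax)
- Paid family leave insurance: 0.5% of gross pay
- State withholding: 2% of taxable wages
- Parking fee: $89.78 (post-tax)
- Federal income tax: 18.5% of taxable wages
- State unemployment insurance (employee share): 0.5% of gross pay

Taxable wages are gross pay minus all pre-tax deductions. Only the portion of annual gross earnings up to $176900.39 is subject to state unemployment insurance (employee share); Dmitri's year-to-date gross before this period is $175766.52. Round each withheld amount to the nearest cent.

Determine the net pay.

$2902.70

457(b) deferral: $4920.77 × 0.0774 = $380.87
Pension contribution: $4920.77 × 0.0757 = $372.50
Pre-tax total = $380.87 + $372.50 = $753.37
Taxable wages = $4920.77 − $753.37 = $4167.40
Federal income tax: $4167.40 × 0.185 = $770.97
State withholding: $4167.40 × 0.02 = $83.35
Paid family leave insurance: $4920.77 × 0.005 = $24.60
State unemployment insurance (employee share): only $176900.39 − $175766.52 = $1133.87 of this check is subject → $1133.87 × 0.005 = $5.67
Employee stock purchase plan: $4920.77 × 0.059 = $290.33
Parking fee: $89.78
Total deductions = $380.87 + $372.50 + $770.97 + $83.35 + $24.60 + $5.67 + $290.33 + $89.78 = $2018.07
Net pay = $4920.77 − $2018.07 = $2902.70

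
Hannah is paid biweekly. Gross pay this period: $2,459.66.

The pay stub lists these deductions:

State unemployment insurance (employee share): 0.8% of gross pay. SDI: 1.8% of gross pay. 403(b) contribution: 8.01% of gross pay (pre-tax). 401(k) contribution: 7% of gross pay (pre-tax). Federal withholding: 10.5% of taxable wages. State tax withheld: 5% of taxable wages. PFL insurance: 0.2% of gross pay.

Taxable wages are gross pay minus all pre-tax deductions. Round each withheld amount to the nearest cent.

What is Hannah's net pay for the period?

$1,697.57

403(b) contribution: $2,459.66 × 0.0801 = $197.02
401(k) contribution: $2,459.66 × 0.07 = $172.18
Pre-tax total = $197.02 + $172.18 = $369.20
Taxable wages = $2,459.66 − $369.20 = $2,090.46
Federal withholding: $2,090.46 × 0.105 = $219.50
State tax withheld: $2,090.46 × 0.05 = $104.52
PFL insurance: $2,459.66 × 0.002 = $4.92
State unemployment insurance (employee share): $2,459.66 × 0.008 = $19.68
SDI: $2,459.66 × 0.018 = $44.27
Total deductions = $197.02 + $172.18 + $219.50 + $104.52 + $4.92 + $19.68 + $44.27 = $762.09
Net pay = $2,459.66 − $762.09 = $1,697.57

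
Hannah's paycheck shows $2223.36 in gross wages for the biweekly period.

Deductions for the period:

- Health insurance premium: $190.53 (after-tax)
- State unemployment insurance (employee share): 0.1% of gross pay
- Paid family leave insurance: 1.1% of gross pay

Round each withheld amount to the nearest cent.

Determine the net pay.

$2006.15

State unemployment insurance (employee share): $2223.36 × 0.001 = $2.22
Paid family leave insurance: $2223.36 × 0.011 = $24.46
Health insurance premium: $190.53
Total deductions = $2.22 + $24.46 + $190.53 = $217.21
Net pay = $2223.36 − $217.21 = $2006.15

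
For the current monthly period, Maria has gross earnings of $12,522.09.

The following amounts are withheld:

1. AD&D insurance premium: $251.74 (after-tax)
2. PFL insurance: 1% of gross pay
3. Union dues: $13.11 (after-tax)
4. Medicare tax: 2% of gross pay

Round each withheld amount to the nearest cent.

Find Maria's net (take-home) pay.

$11,881.58

Medicare tax: $12,522.09 × 0.02 = $250.44
PFL insurance: $12,522.09 × 0.01 = $125.22
AD&D insurance premium: $251.74
Union dues: $13.11
Total deductions = $250.44 + $125.22 + $251.74 + $13.11 = $640.51
Net pay = $12,522.09 − $640.51 = $11,881.58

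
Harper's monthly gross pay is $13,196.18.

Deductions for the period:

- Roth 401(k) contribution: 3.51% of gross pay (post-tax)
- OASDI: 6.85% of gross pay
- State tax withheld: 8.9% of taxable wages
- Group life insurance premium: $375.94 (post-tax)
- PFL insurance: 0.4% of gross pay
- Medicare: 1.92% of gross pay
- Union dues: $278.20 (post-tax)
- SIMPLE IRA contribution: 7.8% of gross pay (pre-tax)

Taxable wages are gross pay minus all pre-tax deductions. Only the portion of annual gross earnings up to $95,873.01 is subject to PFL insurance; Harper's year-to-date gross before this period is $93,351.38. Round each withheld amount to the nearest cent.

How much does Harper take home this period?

SIMPLE IRA contribution: $13,196.18 × 0.078 = $1,029.30
Taxable wages = $13,196.18 − $1,029.30 = $12,166.88
State tax withheld: $12,166.88 × 0.089 = $1,082.85
Medicare: $13,196.18 × 0.0192 = $253.37
PFL insurance: only $95,873.01 − $93,351.38 = $2,521.63 of this check is subject → $2,521.63 × 0.004 = $10.09
OASDI: $13,196.18 × 0.0685 = $903.94
Roth 401(k) contribution: $13,196.18 × 0.0351 = $463.19
Group life insurance premium: $375.94
Union dues: $278.20
Total deductions = $1,029.30 + $1,082.85 + $253.37 + $10.09 + $903.94 + $463.19 + $375.94 + $278.20 = $4,396.88
Net pay = $13,196.18 − $4,396.88 = $8,799.30

$8,799.30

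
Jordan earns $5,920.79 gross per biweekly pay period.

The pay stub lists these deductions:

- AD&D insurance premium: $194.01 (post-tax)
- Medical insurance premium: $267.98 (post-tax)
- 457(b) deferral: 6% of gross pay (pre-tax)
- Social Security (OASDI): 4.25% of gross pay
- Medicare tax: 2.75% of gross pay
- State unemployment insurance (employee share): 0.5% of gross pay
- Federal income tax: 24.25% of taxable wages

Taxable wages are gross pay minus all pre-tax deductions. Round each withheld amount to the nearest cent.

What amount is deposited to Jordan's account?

$3,309.86

457(b) deferral: $5,920.79 × 0.06 = $355.25
Taxable wages = $5,920.79 − $355.25 = $5,565.54
Federal income tax: $5,565.54 × 0.2425 = $1,349.64
Medicare tax: $5,920.79 × 0.0275 = $162.82
State unemployment insurance (employee share): $5,920.79 × 0.005 = $29.60
Social Security (OASDI): $5,920.79 × 0.0425 = $251.63
Medical insurance premium: $267.98
AD&D insurance premium: $194.01
Total deductions = $355.25 + $1,349.64 + $162.82 + $29.60 + $251.63 + $267.98 + $194.01 = $2,610.93
Net pay = $5,920.79 − $2,610.93 = $3,309.86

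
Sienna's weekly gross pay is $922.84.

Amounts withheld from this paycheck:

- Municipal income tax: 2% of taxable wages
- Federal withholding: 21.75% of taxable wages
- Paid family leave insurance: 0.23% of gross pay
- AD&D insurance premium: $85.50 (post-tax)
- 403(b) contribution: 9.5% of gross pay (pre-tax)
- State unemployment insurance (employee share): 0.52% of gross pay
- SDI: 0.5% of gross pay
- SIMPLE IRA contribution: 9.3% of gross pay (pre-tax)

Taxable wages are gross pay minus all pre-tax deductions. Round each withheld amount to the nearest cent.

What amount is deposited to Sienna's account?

403(b) contribution: $922.84 × 0.095 = $87.67
SIMPLE IRA contribution: $922.84 × 0.093 = $85.82
Pre-tax total = $87.67 + $85.82 = $173.49
Taxable wages = $922.84 − $173.49 = $749.35
Federal withholding: $749.35 × 0.2175 = $162.98
Municipal income tax: $749.35 × 0.02 = $14.99
SDI: $922.84 × 0.005 = $4.61
Paid family leave insurance: $922.84 × 0.0023 = $2.12
State unemployment insurance (employee share): $922.84 × 0.0052 = $4.80
AD&D insurance premium: $85.50
Total deductions = $87.67 + $85.82 + $162.98 + $14.99 + $4.61 + $2.12 + $4.80 + $85.50 = $448.49
Net pay = $922.84 − $448.49 = $474.35

$474.35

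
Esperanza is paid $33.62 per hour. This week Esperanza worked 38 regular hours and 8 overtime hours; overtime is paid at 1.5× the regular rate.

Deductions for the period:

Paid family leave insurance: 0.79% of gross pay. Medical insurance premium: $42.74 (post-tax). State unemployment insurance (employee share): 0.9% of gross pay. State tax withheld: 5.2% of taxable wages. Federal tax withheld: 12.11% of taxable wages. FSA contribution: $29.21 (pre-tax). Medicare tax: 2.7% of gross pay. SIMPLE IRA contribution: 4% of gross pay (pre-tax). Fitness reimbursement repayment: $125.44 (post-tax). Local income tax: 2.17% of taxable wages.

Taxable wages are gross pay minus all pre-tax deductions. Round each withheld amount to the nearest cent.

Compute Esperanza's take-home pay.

Regular pay: 38 × $33.62 = $1,277.56
Overtime pay: 8 × $33.62 × 1.5 = $403.44
Gross pay = $1,277.56 + $403.44 = $1,681.00
FSA contribution: $29.21
SIMPLE IRA contribution: $1,681.00 × 0.04 = $67.24
Pre-tax total = $29.21 + $67.24 = $96.45
Taxable wages = $1,681.00 − $96.45 = $1,584.55
Federal tax withheld: $1,584.55 × 0.1211 = $191.89
Local income tax: $1,584.55 × 0.0217 = $34.38
State tax withheld: $1,584.55 × 0.052 = $82.40
Medicare tax: $1,681.00 × 0.027 = $45.39
State unemployment insurance (employee share): $1,681.00 × 0.009 = $15.13
Paid family leave insurance: $1,681.00 × 0.0079 = $13.28
Medical insurance premium: $42.74
Fitness reimbursement repayment: $125.44
Total deductions = $29.21 + $67.24 + $191.89 + $34.38 + $82.40 + $45.39 + $15.13 + $13.28 + $42.74 + $125.44 = $647.10
Net pay = $1,681.00 − $647.10 = $1,033.90

$1,033.90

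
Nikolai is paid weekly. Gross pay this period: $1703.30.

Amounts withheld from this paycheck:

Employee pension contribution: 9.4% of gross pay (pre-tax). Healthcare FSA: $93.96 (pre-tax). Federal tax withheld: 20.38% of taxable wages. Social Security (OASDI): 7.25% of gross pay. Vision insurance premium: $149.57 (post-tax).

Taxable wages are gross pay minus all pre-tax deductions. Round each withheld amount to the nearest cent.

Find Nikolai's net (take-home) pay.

$880.82

Healthcare FSA: $93.96
Employee pension contribution: $1703.30 × 0.094 = $160.11
Pre-tax total = $93.96 + $160.11 = $254.07
Taxable wages = $1703.30 − $254.07 = $1449.23
Federal tax withheld: $1449.23 × 0.2038 = $295.35
Social Security (OASDI): $1703.30 × 0.0725 = $123.49
Vision insurance premium: $149.57
Total deductions = $93.96 + $160.11 + $295.35 + $123.49 + $149.57 = $822.48
Net pay = $1703.30 − $822.48 = $880.82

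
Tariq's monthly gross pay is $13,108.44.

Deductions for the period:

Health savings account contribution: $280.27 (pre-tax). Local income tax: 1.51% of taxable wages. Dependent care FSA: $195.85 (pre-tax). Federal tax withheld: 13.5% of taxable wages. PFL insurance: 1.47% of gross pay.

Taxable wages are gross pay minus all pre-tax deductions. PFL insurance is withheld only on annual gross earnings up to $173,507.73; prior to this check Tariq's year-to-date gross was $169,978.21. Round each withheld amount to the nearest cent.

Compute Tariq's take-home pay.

$10,684.33

Health savings account contribution: $280.27
Dependent care FSA: $195.85
Pre-tax total = $280.27 + $195.85 = $476.12
Taxable wages = $13,108.44 − $476.12 = $12,632.32
Federal tax withheld: $12,632.32 × 0.135 = $1,705.36
Local income tax: $12,632.32 × 0.0151 = $190.75
PFL insurance: only $173,507.73 − $169,978.21 = $3,529.52 of this check is subject → $3,529.52 × 0.0147 = $51.88
Total deductions = $280.27 + $195.85 + $1,705.36 + $190.75 + $51.88 = $2,424.11
Net pay = $13,108.44 − $2,424.11 = $10,684.33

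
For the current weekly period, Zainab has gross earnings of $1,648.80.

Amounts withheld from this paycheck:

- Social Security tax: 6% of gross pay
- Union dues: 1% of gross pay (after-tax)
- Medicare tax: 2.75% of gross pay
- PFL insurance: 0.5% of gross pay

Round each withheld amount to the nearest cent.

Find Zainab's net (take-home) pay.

Social Security tax: $1,648.80 × 0.06 = $98.93
PFL insurance: $1,648.80 × 0.005 = $8.24
Medicare tax: $1,648.80 × 0.0275 = $45.34
Union dues: $1,648.80 × 0.01 = $16.49
Total deductions = $98.93 + $8.24 + $45.34 + $16.49 = $169.00
Net pay = $1,648.80 − $169.00 = $1,479.80

$1,479.80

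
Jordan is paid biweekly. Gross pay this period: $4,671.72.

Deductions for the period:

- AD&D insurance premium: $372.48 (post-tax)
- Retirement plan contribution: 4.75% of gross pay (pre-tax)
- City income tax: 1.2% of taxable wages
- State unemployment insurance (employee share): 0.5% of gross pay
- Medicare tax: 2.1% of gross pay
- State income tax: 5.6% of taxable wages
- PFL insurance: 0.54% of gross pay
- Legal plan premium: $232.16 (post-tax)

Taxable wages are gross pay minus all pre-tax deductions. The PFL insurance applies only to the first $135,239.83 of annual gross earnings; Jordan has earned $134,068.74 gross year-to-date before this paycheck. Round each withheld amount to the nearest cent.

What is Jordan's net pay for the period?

$3,414.79

Retirement plan contribution: $4,671.72 × 0.0475 = $221.91
Taxable wages = $4,671.72 − $221.91 = $4,449.81
City income tax: $4,449.81 × 0.012 = $53.40
State income tax: $4,449.81 × 0.056 = $249.19
Medicare tax: $4,671.72 × 0.021 = $98.11
PFL insurance: only $135,239.83 − $134,068.74 = $1,171.09 of this check is subject → $1,171.09 × 0.0054 = $6.32
State unemployment insurance (employee share): $4,671.72 × 0.005 = $23.36
Legal plan premium: $232.16
AD&D insurance premium: $372.48
Total deductions = $221.91 + $53.40 + $249.19 + $98.11 + $6.32 + $23.36 + $232.16 + $372.48 = $1,256.93
Net pay = $4,671.72 − $1,256.93 = $3,414.79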